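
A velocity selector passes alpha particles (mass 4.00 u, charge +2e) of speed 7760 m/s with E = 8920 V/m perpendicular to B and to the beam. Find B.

B = 1.15 T

Balance of forces in the selector: qE = qvB ⇒ B = E/v.
B = 8920/7760 = 1.15 T.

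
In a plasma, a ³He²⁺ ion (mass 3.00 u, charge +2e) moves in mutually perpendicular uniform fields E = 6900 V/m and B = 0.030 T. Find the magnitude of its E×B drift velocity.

The E×B drift speed is v_d = E/B.
v_d = 6900/0.030 = 2.3×10⁵ m/s.

v_d ≈ 2.3×10⁵ m/s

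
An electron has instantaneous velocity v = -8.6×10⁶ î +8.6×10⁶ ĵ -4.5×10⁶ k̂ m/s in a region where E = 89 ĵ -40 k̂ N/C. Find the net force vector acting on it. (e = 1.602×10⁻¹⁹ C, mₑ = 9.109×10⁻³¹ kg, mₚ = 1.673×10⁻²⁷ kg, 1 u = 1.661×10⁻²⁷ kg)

F ≈ (0, -1.43×10⁻¹⁷, 6.41×10⁻¹⁸) N

Only an electric field acts, so F = qE = (−1.602×10⁻¹⁹ C)·(0, 89.0, -40.0) = (0, -1.43×10⁻¹⁷, 6.41×10⁻¹⁸) N.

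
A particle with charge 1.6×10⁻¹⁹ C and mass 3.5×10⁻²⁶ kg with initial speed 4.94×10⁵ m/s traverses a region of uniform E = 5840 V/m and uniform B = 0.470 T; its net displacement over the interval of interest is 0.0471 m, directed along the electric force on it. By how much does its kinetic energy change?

ΔKE ≈ 4.40×10⁻¹⁷ J

The magnetic force is always ⟂ v and does no work; only the electric force changes KE.
ΔKE = F_E · d = |q|E d = (1.6×10⁻¹⁹)(5840)(0.0471) ≈ 4.40×10⁻¹⁷ J.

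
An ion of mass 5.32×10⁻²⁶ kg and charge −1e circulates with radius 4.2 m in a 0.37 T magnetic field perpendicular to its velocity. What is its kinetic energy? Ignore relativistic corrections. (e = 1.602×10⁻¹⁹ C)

v = |q|Br/m, then KE = ½mv² = (qBr)²/(2m).
v = (1.602×10⁻¹⁹)(0.37)(4.2)/5.32×10⁻²⁶ ≈ 4.680×10⁶ m/s.
KE = ½(5.32×10⁻²⁶)(4.680×10⁶)² ≈ 5.8×10⁻¹³ J = 3.6×10⁶ eV.

KE ≈ 3.6×10⁶ eV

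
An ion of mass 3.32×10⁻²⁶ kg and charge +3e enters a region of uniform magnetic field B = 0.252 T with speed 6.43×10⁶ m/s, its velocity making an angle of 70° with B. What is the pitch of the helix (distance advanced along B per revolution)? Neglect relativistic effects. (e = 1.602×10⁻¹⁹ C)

p ≈ 3.79 m

v∥ = v cosθ = 6.43×10⁶·cos70° ≈ 2.199×10⁶ m/s.
T = 2πm/(|q|B) = 2π(3.32×10⁻²⁶)/((4.806×10⁻¹⁹)(0.252)) ≈ 1.722×10⁻⁶ s.
pitch = v∥ T = (2.199×10⁶)(1.722×10⁻⁶) ≈ 3.79 m.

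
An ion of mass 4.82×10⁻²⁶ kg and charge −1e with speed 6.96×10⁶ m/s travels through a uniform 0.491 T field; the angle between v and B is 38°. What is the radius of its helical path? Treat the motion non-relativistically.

v⊥ = v sinθ = 6.96×10⁶·sin38° ≈ 4.285×10⁶ m/s.
r = m v⊥/(|q|B) = (4.82×10⁻²⁶)(4.285×10⁶)/((1.602×10⁻¹⁹)(0.491)) ≈ 2.63 m.

r ≈ 2.63 m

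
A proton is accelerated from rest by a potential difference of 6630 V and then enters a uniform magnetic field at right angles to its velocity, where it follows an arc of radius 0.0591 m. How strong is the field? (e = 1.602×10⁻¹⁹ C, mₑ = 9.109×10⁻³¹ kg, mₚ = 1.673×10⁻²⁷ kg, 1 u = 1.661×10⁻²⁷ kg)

v = √(2|q|V/m) = √(2·1.602×10⁻¹⁹·6630/1.673×10⁻²⁷) ≈ 1.127×10⁶ m/s.
B = mv/(|q|r) = (1.673×10⁻²⁷)(1.127×10⁶)/((1.602×10⁻¹⁹)(0.0591)) ≈ 0.199 T.

B ≈ 0.199 T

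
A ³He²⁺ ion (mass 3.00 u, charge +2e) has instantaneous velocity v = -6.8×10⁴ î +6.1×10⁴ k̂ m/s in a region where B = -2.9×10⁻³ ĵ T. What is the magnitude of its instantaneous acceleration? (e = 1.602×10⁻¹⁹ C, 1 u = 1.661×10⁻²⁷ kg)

v×B = (177, 0, 197) N/C.
F = q v×B = (3.204×10⁻¹⁹ C)·(177, 0, 197) = (5.67×10⁻¹⁷, 0, 6.32×10⁻¹⁷) N.
|a| = |F|/m = 8.488×10⁻¹⁷/4.983×10⁻²⁷ ≈ 1.70×10¹⁰ m/s².

|a| ≈ 1.70×10¹⁰ m/s²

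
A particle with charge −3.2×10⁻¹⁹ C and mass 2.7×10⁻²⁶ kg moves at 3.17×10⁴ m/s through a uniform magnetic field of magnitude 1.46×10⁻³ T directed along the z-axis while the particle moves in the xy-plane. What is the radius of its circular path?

r ≈ 1.83 m

The magnetic force provides the centripetal force: |q|vB = mv²/r.
r = mv/(|q|B) = (2.7×10⁻²⁶)(3.17×10⁴)/((3.2×10⁻¹⁹)(1.46×10⁻³)) ≈ 1.83 m.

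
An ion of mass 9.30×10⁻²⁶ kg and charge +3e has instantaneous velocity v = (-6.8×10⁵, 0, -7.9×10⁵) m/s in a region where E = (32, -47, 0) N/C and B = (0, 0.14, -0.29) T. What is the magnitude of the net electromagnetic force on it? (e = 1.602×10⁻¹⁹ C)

|F| ≈ 1.18×10⁻¹³ N

v×B = (1.11×10⁵, -1.97×10⁵, -9.52×10⁴) N/C.
E + v×B = (1.11×10⁵, -1.97×10⁵, -9.52×10⁴) N/C.
F = q(E + v×B) = (4.806×10⁻¹⁹ C)·(1.11×10⁵, -1.97×10⁵, -9.52×10⁴) = (5.32×10⁻¹⁴, -9.48×10⁻¹⁴, -4.58×10⁻¹⁴) N.
|F| = 1.18×10⁻¹³ N.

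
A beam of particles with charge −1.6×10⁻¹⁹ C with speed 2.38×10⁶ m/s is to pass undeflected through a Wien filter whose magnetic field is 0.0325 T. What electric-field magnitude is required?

E = 7.74×10⁴ V/m

For straight-line motion qE = qvB, so E = vB.
E = 2.38×10⁶ × 0.0325 = 7.74×10⁴ V/m.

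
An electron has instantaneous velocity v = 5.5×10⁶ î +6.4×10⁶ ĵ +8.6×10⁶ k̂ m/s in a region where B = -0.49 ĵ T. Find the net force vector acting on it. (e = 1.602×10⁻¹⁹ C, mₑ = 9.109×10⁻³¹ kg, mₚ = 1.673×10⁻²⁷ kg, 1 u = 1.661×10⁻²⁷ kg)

F ≈ (-6.75×10⁻¹³, 0, 4.32×10⁻¹³) N

v×B = (4.21×10⁶, 0, -2.70×10⁶) N/C.
F = q v×B = (−1.602×10⁻¹⁹ C)·(4.21×10⁶, 0, -2.70×10⁶) = (-6.75×10⁻¹³, 0, 4.32×10⁻¹³) N.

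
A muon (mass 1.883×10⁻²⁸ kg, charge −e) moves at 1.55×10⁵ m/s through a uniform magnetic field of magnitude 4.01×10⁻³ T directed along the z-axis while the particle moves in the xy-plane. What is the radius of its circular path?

The magnetic force provides the centripetal force: |q|vB = mv²/r.
r = mv/(|q|B) = (1.883×10⁻²⁸)(1.55×10⁵)/((1.602×10⁻¹⁹)(4.01×10⁻³)) ≈ 0.0454 m.

r ≈ 0.0454 m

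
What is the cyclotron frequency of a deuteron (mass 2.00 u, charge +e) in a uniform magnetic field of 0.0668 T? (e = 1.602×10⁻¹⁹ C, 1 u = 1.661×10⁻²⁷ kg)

f = |q|B/(2πm).
f = (1.602×10⁻¹⁹)(0.0668)/(2π·3.322×10⁻²⁷) ≈ 5.13×10⁵ Hz.

f ≈ 5.13×10⁵ Hz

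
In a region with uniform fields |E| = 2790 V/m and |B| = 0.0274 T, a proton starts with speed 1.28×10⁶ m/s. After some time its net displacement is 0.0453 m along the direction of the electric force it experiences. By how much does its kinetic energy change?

The magnetic force is always ⟂ v and does no work; only the electric force changes KE.
ΔKE = F_E · d = |q|E d = (1.602×10⁻¹⁹)(2790)(0.0453) ≈ 2.02×10⁻¹⁷ J.

ΔKE ≈ 2.02×10⁻¹⁷ J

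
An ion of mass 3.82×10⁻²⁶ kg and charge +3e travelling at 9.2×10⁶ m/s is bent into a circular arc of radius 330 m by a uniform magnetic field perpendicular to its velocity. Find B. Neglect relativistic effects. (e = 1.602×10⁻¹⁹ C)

B ≈ 2.2×10⁻³ T

From |q|vB = mv²/r, B = mv/(|q|r).
B = (3.82×10⁻²⁶)(9.2×10⁶)/((4.806×10⁻¹⁹)(330)) ≈ 2.2×10⁻³ T.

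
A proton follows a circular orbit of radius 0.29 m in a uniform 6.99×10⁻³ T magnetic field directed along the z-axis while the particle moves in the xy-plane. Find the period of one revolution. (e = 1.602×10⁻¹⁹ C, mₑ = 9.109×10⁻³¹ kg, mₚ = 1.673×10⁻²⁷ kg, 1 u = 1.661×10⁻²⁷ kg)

T ≈ 9.39×10⁻⁶ s

The cyclotron period depends only on m, q, B: T = 2πm/(|q|B).
T = 2π(1.673×10⁻²⁷)/((1.602×10⁻¹⁹)(6.99×10⁻³)) ≈ 9.39×10⁻⁶ s.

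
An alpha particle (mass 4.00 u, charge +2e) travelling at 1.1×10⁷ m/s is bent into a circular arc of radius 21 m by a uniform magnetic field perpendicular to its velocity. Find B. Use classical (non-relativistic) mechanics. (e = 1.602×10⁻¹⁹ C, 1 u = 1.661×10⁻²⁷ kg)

B ≈ 0.011 T

From |q|vB = mv²/r, B = mv/(|q|r).
B = (6.644×10⁻²⁷)(1.1×10⁷)/((3.204×10⁻¹⁹)(21)) ≈ 0.011 T.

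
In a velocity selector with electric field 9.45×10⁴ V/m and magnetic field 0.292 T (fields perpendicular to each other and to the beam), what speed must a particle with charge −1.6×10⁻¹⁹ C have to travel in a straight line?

v = 3.24×10⁵ m/s

Zero net Lorentz force requires |qE| = |q v×B|, i.e. E = vB.
v = E/B = 9.45×10⁴/0.292 = 3.24×10⁵ m/s.
The result is independent of the particle's charge and mass.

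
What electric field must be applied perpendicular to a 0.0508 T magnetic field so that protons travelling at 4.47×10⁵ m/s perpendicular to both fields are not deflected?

E = 2.27×10⁴ V/m

For straight-line motion qE = qvB, so E = vB.
E = 4.47×10⁵ × 0.0508 = 2.27×10⁴ V/m.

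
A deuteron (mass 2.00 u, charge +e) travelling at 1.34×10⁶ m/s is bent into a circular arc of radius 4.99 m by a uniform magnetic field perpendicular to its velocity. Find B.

From |q|vB = mv²/r, B = mv/(|q|r).
B = (3.322×10⁻²⁷)(1.34×10⁶)/((1.602×10⁻¹⁹)(4.99)) ≈ 5.57×10⁻³ T.

B ≈ 5.57×10⁻³ T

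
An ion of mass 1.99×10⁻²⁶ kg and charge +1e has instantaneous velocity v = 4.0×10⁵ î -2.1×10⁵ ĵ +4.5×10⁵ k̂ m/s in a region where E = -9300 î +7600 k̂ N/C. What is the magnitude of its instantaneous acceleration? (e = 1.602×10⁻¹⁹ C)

Only an electric field acts, so F = qE = (1.602×10⁻¹⁹ C)·(-9300, 0, 7600) = (-1.49×10⁻¹⁵, 0, 1.22×10⁻¹⁵) N.
|a| = |F|/m = 1.924×10⁻¹⁵/1.99×10⁻²⁶ ≈ 9.67×10¹⁰ m/s².

|a| ≈ 9.67×10¹⁰ m/s²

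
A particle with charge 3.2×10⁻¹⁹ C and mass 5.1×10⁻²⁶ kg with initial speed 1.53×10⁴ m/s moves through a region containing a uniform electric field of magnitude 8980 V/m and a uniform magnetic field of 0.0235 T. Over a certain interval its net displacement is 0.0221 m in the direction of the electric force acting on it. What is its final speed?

v_f ≈ 5.22×10⁴ m/s

B does no work; ΔKE = |q|E d.
½mv_f² = ½mv₀² + |q|Ed = ½(5.1×10⁻²⁶)(1.53×10⁴)² + (3.2×10⁻¹⁹)(8980)(0.0221) ≈ 5.969×10⁻¹⁸ J + 6.351×10⁻¹⁷ J ≈ 6.948×10⁻¹⁷ J.
v_f = √(2·6.948×10⁻¹⁷/5.1×10⁻²⁶) ≈ 5.22×10⁴ m/s.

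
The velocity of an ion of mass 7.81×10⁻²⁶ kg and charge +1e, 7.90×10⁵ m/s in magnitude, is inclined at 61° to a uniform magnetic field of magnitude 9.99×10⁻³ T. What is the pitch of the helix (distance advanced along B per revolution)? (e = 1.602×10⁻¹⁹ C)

p ≈ 117 m

v∥ = v cosθ = 7.90×10⁵·cos61° ≈ 3.830×10⁵ m/s.
T = 2πm/(|q|B) = 2π(7.81×10⁻²⁶)/((1.602×10⁻¹⁹)(9.99×10⁻³)) ≈ 3.066×10⁻⁴ s.
pitch = v∥ T = (3.830×10⁵)(3.066×10⁻⁴) ≈ 117 m.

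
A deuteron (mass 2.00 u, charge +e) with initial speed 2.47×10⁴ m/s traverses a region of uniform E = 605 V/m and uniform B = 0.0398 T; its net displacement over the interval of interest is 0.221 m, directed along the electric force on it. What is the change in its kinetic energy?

ΔKE ≈ 2.14×10⁻¹⁷ J

The magnetic force is always ⟂ v and does no work; only the electric force changes KE.
ΔKE = F_E · d = |q|E d = (1.602×10⁻¹⁹)(605)(0.221) ≈ 2.14×10⁻¹⁷ J.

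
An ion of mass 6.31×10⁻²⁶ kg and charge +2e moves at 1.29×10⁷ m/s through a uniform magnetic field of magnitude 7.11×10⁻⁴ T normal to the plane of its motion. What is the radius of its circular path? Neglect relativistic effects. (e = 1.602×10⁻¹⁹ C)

The magnetic force provides the centripetal force: |q|vB = mv²/r.
r = mv/(|q|B) = (6.31×10⁻²⁶)(1.29×10⁷)/((3.204×10⁻¹⁹)(7.11×10⁻⁴)) ≈ 3570 m.

r ≈ 3570 m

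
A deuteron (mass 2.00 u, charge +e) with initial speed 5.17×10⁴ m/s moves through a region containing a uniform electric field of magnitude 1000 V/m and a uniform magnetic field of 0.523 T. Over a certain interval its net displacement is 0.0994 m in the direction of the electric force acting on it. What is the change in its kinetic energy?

The magnetic force is always ⟂ v and does no work; only the electric force changes KE.
ΔKE = F_E · d = |q|E d = (1.602×10⁻¹⁹)(1000)(0.0994) ≈ 1.59×10⁻¹⁷ J.

ΔKE ≈ 1.59×10⁻¹⁷ J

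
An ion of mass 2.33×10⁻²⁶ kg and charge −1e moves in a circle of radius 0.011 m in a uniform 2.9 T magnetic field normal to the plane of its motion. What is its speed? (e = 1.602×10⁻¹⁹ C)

From |q|vB = mv²/r, v = |q|Br/m.
v = (1.602×10⁻¹⁹)(2.9)(0.011)/2.33×10⁻²⁶ ≈ 2.2×10⁵ m/s.

v ≈ 2.2×10⁵ m/s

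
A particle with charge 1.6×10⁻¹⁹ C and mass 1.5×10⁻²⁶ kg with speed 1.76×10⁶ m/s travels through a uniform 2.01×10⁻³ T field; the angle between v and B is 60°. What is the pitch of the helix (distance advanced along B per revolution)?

p ≈ 258 m

v∥ = v cosθ = 1.76×10⁶·cos60° ≈ 8.800×10⁵ m/s.
T = 2πm/(|q|B) = 2π(1.5×10⁻²⁶)/((1.6×10⁻¹⁹)(2.01×10⁻³)) ≈ 2.931×10⁻⁴ s.
pitch = v∥ T = (8.800×10⁵)(2.931×10⁻⁴) ≈ 258 m.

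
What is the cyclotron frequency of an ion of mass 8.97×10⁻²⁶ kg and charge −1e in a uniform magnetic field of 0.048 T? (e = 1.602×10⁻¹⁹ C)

f ≈ 1.4×10⁴ Hz

f = |q|B/(2πm).
f = (1.602×10⁻¹⁹)(0.048)/(2π·8.97×10⁻²⁶) ≈ 1.4×10⁴ Hz.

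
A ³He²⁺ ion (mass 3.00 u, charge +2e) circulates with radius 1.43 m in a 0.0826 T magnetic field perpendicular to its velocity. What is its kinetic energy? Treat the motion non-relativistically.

v = |q|Br/m, then KE = ½mv² = (qBr)²/(2m).
v = (3.204×10⁻¹⁹)(0.0826)(1.43)/4.983×10⁻²⁷ ≈ 7.595×10⁶ m/s.
KE = ½(4.983×10⁻²⁷)(7.595×10⁶)² ≈ 1.44×10⁻¹³ J.

KE ≈ 1.44×10⁻¹³ J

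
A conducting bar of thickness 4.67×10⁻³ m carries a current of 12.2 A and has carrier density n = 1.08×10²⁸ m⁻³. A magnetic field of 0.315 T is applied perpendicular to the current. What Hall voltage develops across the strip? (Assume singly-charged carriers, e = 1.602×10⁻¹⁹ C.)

V_H ≈ 4.76×10⁻⁷ V

V_H = IB/(n e t).
V_H = (12.2)(0.315)/((1.08×10²⁸)(1.602×10⁻¹⁹)(4.67×10⁻³)) ≈ 4.76×10⁻⁷ V.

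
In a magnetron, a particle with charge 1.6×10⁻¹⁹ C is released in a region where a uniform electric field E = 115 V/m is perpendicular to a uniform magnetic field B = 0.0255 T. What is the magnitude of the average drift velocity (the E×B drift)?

v_d ≈ 4510 m/s

In crossed fields the guiding centre drifts at v_d = |E×B|/B² = E/B, independent of charge and mass.
v_d = 115/0.0255 = 4510 m/s.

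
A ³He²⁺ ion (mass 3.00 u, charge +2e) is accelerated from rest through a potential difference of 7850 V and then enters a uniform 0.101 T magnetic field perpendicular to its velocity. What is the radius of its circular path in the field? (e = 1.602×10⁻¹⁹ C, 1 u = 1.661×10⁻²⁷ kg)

Acceleration: |q|V = ½mv² ⇒ v = √(2|q|V/m) = √(2·3.204×10⁻¹⁹·7850/4.983×10⁻²⁷) ≈ 1.005×10⁶ m/s.
In the field: r = mv/(|q|B) = (4.983×10⁻²⁷)(1.005×10⁶)/((3.204×10⁻¹⁹)(0.101)) ≈ 0.155 m.

r ≈ 0.155 m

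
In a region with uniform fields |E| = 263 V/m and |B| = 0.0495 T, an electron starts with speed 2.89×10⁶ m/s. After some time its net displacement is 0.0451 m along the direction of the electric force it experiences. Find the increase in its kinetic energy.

The magnetic force is always ⟂ v and does no work; only the electric force changes KE.
ΔKE = F_E · d = |q|E d = (1.602×10⁻¹⁹)(263)(0.0451) ≈ 1.90×10⁻¹⁸ J.

ΔKE ≈ 1.90×10⁻¹⁸ J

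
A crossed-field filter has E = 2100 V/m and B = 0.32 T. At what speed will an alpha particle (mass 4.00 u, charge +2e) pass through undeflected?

Zero net Lorentz force requires |qE| = |q v×B|, i.e. E = vB.
v = E/B = 2100/0.32 = 6600 m/s.
The result is independent of the particle's charge and mass.

v = 6600 m/s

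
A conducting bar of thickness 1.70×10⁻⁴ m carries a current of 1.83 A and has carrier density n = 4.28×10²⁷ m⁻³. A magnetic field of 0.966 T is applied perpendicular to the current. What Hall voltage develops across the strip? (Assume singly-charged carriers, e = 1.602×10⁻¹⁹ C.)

V_H = IB/(n e t).
V_H = (1.83)(0.966)/((4.28×10²⁷)(1.602×10⁻¹⁹)(1.70×10⁻⁴)) ≈ 1.52×10⁻⁵ V.

V_H ≈ 1.52×10⁻⁵ V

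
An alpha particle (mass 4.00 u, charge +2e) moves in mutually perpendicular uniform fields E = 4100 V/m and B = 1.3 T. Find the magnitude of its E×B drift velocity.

The steady drift has the magnetic force balancing the electric force, so v_d = E/B.
v_d = 4100/1.3 = 3200 m/s.

v_d ≈ 3200 m/s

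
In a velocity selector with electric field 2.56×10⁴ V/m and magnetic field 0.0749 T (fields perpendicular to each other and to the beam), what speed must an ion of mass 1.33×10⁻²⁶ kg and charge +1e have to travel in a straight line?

v = 3.42×10⁵ m/s

Straight-line motion ⇒ electric and magnetic forces cancel, so E = vB.
v = E/B = 2.56×10⁴/0.0749 = 3.42×10⁵ m/s.
The result is independent of the particle's charge and mass.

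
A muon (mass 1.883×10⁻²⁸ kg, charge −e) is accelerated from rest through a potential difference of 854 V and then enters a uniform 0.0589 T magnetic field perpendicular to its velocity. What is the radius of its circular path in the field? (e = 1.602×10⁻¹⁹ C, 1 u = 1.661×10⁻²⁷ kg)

r ≈ 0.0241 m

Acceleration: |q|V = ½mv² ⇒ v = √(2|q|V/m) = √(2·1.602×10⁻¹⁹·854/1.883×10⁻²⁸) ≈ 1.205×10⁶ m/s.
In the field: r = mv/(|q|B) = (1.883×10⁻²⁸)(1.205×10⁶)/((1.602×10⁻¹⁹)(0.0589)) ≈ 0.0241 m.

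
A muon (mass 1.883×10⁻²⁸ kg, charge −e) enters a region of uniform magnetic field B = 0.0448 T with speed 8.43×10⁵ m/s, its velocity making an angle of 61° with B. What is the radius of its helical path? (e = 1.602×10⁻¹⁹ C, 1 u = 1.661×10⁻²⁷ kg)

r ≈ 0.0193 m

v⊥ = v sinθ = 8.43×10⁵·sin61° ≈ 7.373×10⁵ m/s.
r = m v⊥/(|q|B) = (1.883×10⁻²⁸)(7.373×10⁵)/((1.602×10⁻¹⁹)(0.0448)) ≈ 0.0193 m.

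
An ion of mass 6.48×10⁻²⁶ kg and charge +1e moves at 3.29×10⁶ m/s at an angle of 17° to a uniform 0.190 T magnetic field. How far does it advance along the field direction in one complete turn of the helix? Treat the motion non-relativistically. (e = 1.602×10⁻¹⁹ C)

p ≈ 42.1 m

v∥ = v cosθ = 3.29×10⁶·cos17° ≈ 3.146×10⁶ m/s.
T = 2πm/(|q|B) = 2π(6.48×10⁻²⁶)/((1.602×10⁻¹⁹)(0.190)) ≈ 1.338×10⁻⁵ s.
pitch = v∥ T = (3.146×10⁶)(1.338×10⁻⁵) ≈ 42.1 m.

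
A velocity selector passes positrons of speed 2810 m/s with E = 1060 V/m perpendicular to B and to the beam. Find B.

Balance of forces in the selector: qE = qvB ⇒ B = E/v.
B = 1060/2810 = 0.377 T.

B = 0.377 T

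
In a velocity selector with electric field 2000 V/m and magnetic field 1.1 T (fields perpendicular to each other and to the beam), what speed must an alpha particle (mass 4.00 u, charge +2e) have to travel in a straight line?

v = 1800 m/s

Zero net Lorentz force requires |qE| = |q v×B|, i.e. E = vB.
v = E/B = 2000/1.1 = 1800 m/s.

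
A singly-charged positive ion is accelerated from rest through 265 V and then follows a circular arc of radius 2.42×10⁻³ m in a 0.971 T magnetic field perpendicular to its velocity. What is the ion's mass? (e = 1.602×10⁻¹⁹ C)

Combine |q|V = ½mv² and r = mv/(|q|B): eliminate v to get m = qB²r²/(2V).
m = (1.602×10⁻¹⁹)(0.971)²(2.42×10⁻³)²/(2·265) ≈ 1.67×10⁻²⁷ kg.

m ≈ 1.67×10⁻²⁷ kg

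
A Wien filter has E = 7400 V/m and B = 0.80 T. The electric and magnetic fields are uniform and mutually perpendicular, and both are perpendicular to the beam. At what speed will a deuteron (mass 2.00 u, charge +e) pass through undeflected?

Zero net Lorentz force requires |qE| = |q v×B|, i.e. E = vB.
v = E/B = 7400/0.80 = 9200 m/s.

v = 9200 m/s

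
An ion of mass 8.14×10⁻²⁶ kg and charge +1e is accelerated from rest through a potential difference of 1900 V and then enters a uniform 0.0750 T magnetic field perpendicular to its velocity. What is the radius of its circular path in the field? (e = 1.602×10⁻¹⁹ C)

Acceleration: |q|V = ½mv² ⇒ v = √(2|q|V/m) = √(2·1.602×10⁻¹⁹·1900/8.14×10⁻²⁶) ≈ 8.648×10⁴ m/s.
In the field: r = mv/(|q|B) = (8.14×10⁻²⁶)(8.648×10⁴)/((1.602×10⁻¹⁹)(0.0750)) ≈ 0.586 m.

r ≈ 0.586 m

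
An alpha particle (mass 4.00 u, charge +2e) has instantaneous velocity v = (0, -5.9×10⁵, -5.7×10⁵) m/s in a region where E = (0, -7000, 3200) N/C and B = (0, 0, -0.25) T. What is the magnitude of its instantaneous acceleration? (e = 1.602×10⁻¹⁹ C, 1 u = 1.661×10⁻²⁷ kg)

|a| ≈ 7.12×10¹² m/s²

v×B = (1.48×10⁵, 0, 0) N/C.
E + v×B = (1.48×10⁵, -7000, 3200) N/C.
F = q(E + v×B) = (3.204×10⁻¹⁹ C)·(1.48×10⁵, -7000, 3200) = (4.73×10⁻¹⁴, -2.24×10⁻¹⁵, 1.03×10⁻¹⁵) N.
|a| = |F|/m = 4.732×10⁻¹⁴/6.644×10⁻²⁷ ≈ 7.12×10¹² m/s².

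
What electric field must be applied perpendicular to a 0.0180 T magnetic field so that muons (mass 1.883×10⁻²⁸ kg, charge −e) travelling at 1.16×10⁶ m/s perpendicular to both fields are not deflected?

For straight-line motion qE = qvB, so E = vB.
E = 1.16×10⁶ × 0.0180 = 2.09×10⁴ V/m.

E = 2.09×10⁴ V/m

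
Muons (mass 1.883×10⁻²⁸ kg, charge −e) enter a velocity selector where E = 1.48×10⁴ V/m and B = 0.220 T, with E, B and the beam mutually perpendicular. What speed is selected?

Straight-line motion ⇒ electric and magnetic forces cancel, so E = vB.
v = E/B = 1.48×10⁴/0.220 = 6.73×10⁴ m/s.
The result is independent of the particle's charge and mass.

v = 6.73×10⁴ m/s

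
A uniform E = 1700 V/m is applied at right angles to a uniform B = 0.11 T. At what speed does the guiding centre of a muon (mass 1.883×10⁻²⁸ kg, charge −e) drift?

In crossed fields the guiding centre drifts at v_d = |E×B|/B² = E/B, independent of charge and mass.
v_d = 1700/0.11 = 1.5×10⁴ m/s.

v_d ≈ 1.5×10⁴ m/s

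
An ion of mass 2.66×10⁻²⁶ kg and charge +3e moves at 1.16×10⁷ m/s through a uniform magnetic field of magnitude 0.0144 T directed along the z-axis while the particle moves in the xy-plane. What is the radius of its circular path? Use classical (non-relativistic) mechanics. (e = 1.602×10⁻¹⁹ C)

r ≈ 44.6 m

The magnetic force provides the centripetal force: |q|vB = mv²/r.
r = mv/(|q|B) = (2.66×10⁻²⁶)(1.16×10⁷)/((4.806×10⁻¹⁹)(0.0144)) ≈ 44.6 m.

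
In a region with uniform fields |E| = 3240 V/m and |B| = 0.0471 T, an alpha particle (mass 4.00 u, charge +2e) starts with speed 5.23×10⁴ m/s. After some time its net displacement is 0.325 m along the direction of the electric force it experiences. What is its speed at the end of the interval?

v_f ≈ 3.23×10⁵ m/s

B does no work; ΔKE = |q|E d.
½mv_f² = ½mv₀² + |q|Ed = ½(6.644×10⁻²⁷)(5.23×10⁴)² + (3.204×10⁻¹⁹)(3240)(0.325) ≈ 9.087×10⁻¹⁸ J + 3.374×10⁻¹⁶ J ≈ 3.465×10⁻¹⁶ J.
v_f = √(2·3.465×10⁻¹⁶/6.644×10⁻²⁷) ≈ 3.23×10⁵ m/s.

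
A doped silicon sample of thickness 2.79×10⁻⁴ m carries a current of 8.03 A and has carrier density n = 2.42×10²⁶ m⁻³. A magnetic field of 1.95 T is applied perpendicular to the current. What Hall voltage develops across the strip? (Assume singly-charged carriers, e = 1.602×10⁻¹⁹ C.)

V_H = IB/(n e t).
V_H = (8.03)(1.95)/((2.42×10²⁶)(1.602×10⁻¹⁹)(2.79×10⁻⁴)) ≈ 1.45×10⁻³ V.

V_H ≈ 1.45×10⁻³ V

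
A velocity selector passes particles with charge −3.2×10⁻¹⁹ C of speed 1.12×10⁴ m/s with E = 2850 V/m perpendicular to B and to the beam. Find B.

Balance of forces in the selector: qE = qvB ⇒ B = E/v.
B = 2850/1.12×10⁴ = 0.254 T.

B = 0.254 T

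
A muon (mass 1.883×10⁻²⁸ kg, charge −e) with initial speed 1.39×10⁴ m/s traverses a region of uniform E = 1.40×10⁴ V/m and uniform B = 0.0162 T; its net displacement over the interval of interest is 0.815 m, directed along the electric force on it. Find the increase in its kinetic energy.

The magnetic force is always ⟂ v and does no work; only the electric force changes KE.
ΔKE = F_E · d = |q|E d = (1.602×10⁻¹⁹)(1.40×10⁴)(0.815) ≈ 1.83×10⁻¹⁵ J.

ΔKE ≈ 1.83×10⁻¹⁵ J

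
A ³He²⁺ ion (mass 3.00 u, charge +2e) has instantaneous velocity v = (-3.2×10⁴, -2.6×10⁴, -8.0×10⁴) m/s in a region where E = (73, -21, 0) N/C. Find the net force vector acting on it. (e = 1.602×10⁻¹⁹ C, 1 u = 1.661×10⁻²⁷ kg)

F ≈ (2.34×10⁻¹⁷, -6.73×10⁻¹⁸, 0) N

Only an electric field acts, so F = qE = (3.204×10⁻¹⁹ C)·(73.0, -21.0, 0) = (2.34×10⁻¹⁷, -6.73×10⁻¹⁸, 0) N.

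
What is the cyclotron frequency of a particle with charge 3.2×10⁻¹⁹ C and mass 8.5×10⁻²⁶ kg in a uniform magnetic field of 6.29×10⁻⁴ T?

f = |q|B/(2πm).
f = (3.2×10⁻¹⁹)(6.29×10⁻⁴)/(2π·8.5×10⁻²⁶) ≈ 377 Hz.

f ≈ 377 Hz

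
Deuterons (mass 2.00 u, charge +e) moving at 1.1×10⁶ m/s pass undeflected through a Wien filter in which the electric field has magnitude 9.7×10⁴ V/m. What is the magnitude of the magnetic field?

B = 0.088 T

Balance of forces in the selector: qE = qvB ⇒ B = E/v.
B = 9.7×10⁴/1.1×10⁶ = 0.088 T.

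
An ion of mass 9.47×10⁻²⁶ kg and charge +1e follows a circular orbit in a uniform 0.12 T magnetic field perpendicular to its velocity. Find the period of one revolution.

T ≈ 3.1×10⁻⁵ s

The cyclotron period depends only on m, q, B: T = 2πm/(|q|B).
T = 2π(9.47×10⁻²⁶)/((1.602×10⁻¹⁹)(0.12)) ≈ 3.1×10⁻⁵ s.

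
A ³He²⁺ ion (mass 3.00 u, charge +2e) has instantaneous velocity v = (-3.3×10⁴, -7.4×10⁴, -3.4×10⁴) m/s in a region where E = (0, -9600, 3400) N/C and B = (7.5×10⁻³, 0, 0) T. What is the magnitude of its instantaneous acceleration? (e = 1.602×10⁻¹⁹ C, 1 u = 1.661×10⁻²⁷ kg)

|a| ≈ 6.83×10¹¹ m/s²

v×B = (0, -255, 555) N/C.
E + v×B = (0, -9860, 3960) N/C.
F = q(E + v×B) = (3.204×10⁻¹⁹ C)·(0, -9860, 3960) = (0, -3.16×10⁻¹⁵, 1.27×10⁻¹⁵) N.
|a| = |F|/m = 3.402×10⁻¹⁵/4.983×10⁻²⁷ ≈ 6.83×10¹¹ m/s².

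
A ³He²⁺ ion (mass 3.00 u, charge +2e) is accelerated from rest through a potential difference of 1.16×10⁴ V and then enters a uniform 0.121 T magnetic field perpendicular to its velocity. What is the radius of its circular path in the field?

r ≈ 0.157 m

Acceleration: |q|V = ½mv² ⇒ v = √(2|q|V/m) = √(2·3.204×10⁻¹⁹·1.16×10⁴/4.983×10⁻²⁷) ≈ 1.221×10⁶ m/s.
In the field: r = mv/(|q|B) = (4.983×10⁻²⁷)(1.221×10⁶)/((3.204×10⁻¹⁹)(0.121)) ≈ 0.157 m.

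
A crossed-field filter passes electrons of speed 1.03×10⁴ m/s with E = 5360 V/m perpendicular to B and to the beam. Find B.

B = 0.520 T

Balance of forces in the selector: qE = qvB ⇒ B = E/v.
B = 5360/1.03×10⁴ = 0.520 T.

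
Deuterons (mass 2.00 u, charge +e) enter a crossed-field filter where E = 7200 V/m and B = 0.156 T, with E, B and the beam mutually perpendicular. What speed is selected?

Zero net Lorentz force requires |qE| = |q v×B|, i.e. E = vB.
v = E/B = 7200/0.156 = 4.62×10⁴ m/s.

v = 4.62×10⁴ m/s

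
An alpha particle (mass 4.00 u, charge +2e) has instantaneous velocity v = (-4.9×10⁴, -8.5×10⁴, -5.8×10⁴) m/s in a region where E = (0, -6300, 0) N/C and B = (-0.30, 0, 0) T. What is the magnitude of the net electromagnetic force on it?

|F| ≈ 8.91×10⁻¹⁵ N

v×B = (0, 1.74×10⁴, -2.55×10⁴) N/C.
E + v×B = (0, 1.11×10⁴, -2.55×10⁴) N/C.
F = q(E + v×B) = (3.204×10⁻¹⁹ C)·(0, 1.11×10⁴, -2.55×10⁴) = (0, 3.56×10⁻¹⁵, -8.17×10⁻¹⁵) N.
|F| = 8.91×10⁻¹⁵ N.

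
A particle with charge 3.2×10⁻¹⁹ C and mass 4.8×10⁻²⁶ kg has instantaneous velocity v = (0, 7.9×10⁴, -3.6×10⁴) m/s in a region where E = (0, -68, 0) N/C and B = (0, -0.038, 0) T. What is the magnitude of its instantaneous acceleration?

v×B = (-1370, 0, 0) N/C.
E + v×B = (-1370, -68.0, 0) N/C.
F = q(E + v×B) = (3.2×10⁻¹⁹ C)·(-1370, -68.0, 0) = (-4.38×10⁻¹⁶, -2.18×10⁻¹⁷, 0) N.
|a| = |F|/m = 4.383×10⁻¹⁶/4.8×10⁻²⁶ ≈ 9.13×10⁹ m/s².

|a| ≈ 9.13×10⁹ m/s²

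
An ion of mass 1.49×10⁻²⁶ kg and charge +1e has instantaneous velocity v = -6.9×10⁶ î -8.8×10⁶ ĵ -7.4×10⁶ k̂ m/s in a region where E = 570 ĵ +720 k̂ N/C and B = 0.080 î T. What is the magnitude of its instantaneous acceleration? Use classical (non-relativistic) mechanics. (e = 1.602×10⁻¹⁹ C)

v×B = (0, -5.92×10⁵, 7.04×10⁵) N/C.
E + v×B = (0, -5.91×10⁵, 7.05×10⁵) N/C.
F = q(E + v×B) = (1.602×10⁻¹⁹ C)·(0, -5.91×10⁵, 7.05×10⁵) = (0, -9.47×10⁻¹⁴, 1.13×10⁻¹³) N.
|a| = |F|/m = 1.474×10⁻¹³/1.49×10⁻²⁶ ≈ 9.89×10¹² m/s².

|a| ≈ 9.89×10¹² m/s²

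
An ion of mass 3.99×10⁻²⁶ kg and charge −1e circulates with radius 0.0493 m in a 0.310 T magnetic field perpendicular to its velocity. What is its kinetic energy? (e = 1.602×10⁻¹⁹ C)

KE ≈ 7.51×10⁻¹⁷ J

v = |q|Br/m, then KE = ½mv² = (qBr)²/(2m).
v = (1.602×10⁻¹⁹)(0.310)(0.0493)/3.99×10⁻²⁶ ≈ 6.136×10⁴ m/s.
KE = ½(3.99×10⁻²⁶)(6.136×10⁴)² ≈ 7.51×10⁻¹⁷ J.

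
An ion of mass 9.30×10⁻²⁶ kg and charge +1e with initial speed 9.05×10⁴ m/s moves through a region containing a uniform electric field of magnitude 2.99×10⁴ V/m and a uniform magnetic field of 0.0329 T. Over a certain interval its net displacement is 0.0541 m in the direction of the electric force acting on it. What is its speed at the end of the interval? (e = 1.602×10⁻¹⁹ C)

B does no work; ΔKE = |q|E d.
½mv_f² = ½mv₀² + |q|Ed = ½(9.30×10⁻²⁶)(9.05×10⁴)² + (1.602×10⁻¹⁹)(2.99×10⁴)(0.0541) ≈ 3.808×10⁻¹⁶ J + 2.591×10⁻¹⁶ J ≈ 6.400×10⁻¹⁶ J.
v_f = √(2·6.400×10⁻¹⁶/9.30×10⁻²⁶) ≈ 1.17×10⁵ m/s.

v_f ≈ 1.17×10⁵ m/s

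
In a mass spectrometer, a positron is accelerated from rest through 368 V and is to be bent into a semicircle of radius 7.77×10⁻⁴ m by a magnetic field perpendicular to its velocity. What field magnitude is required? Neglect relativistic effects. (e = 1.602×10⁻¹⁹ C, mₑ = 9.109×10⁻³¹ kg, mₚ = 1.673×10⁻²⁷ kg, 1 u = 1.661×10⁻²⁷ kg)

v = √(2|q|V/m) = √(2·1.602×10⁻¹⁹·368/9.109×10⁻³¹) ≈ 1.138×10⁷ m/s.
B = mv/(|q|r) = (9.109×10⁻³¹)(1.138×10⁷)/((1.602×10⁻¹⁹)(7.77×10⁻⁴)) ≈ 0.0833 T.

B ≈ 0.0833 T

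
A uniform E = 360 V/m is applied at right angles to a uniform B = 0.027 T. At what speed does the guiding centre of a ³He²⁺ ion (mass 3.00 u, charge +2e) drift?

The steady drift has the magnetic force balancing the electric force, so v_d = E/B.
v_d = 360/0.027 = 1.3×10⁴ m/s.

v_d ≈ 1.3×10⁴ m/s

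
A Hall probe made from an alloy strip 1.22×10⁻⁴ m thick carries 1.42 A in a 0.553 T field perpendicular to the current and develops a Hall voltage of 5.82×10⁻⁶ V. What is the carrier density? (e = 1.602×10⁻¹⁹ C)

n ≈ 6.90×10²⁷ m⁻³

From V_H = IB/(n e t), n = IB/(V_H e t).
n = (1.42)(0.553)/((5.82×10⁻⁶)(1.602×10⁻¹⁹)(1.22×10⁻⁴)) ≈ 6.90×10²⁷ m⁻³.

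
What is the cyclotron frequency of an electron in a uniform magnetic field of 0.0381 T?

f ≈ 1.07×10⁹ Hz

f = |q|B/(2πm).
f = (1.602×10⁻¹⁹)(0.0381)/(2π·9.109×10⁻³¹) ≈ 1.07×10⁹ Hz.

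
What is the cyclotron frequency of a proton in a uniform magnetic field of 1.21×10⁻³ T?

f ≈ 1.84×10⁴ Hz

f = |q|B/(2πm).
f = (1.602×10⁻¹⁹)(1.21×10⁻³)/(2π·1.673×10⁻²⁷) ≈ 1.84×10⁴ Hz.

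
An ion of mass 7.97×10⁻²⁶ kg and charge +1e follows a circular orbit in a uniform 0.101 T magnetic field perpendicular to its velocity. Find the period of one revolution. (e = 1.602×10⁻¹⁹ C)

The cyclotron period depends only on m, q, B: T = 2πm/(|q|B).
T = 2π(7.97×10⁻²⁶)/((1.602×10⁻¹⁹)(0.101)) ≈ 3.09×10⁻⁵ s.

T ≈ 3.09×10⁻⁵ s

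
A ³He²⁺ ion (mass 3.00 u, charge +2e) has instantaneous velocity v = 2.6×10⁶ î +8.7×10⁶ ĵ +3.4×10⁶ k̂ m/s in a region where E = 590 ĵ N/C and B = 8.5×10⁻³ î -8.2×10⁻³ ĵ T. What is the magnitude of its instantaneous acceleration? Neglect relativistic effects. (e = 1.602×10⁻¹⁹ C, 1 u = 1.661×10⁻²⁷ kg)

|a| ≈ 6.66×10¹² m/s²

v×B = (2.79×10⁴, 2.89×10⁴, -9.53×10⁴) N/C.
E + v×B = (2.79×10⁴, 2.95×10⁴, -9.53×10⁴) N/C.
F = q(E + v×B) = (3.204×10⁻¹⁹ C)·(2.79×10⁴, 2.95×10⁴, -9.53×10⁴) = (8.93×10⁻¹⁵, 9.45×10⁻¹⁵, -3.05×10⁻¹⁴) N.
|a| = |F|/m = 3.318×10⁻¹⁴/4.983×10⁻²⁷ ≈ 6.66×10¹² m/s².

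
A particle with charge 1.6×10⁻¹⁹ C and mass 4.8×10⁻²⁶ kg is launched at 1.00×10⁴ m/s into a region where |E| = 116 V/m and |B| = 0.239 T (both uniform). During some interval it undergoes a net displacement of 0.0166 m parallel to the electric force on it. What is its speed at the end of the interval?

v_f ≈ 1.06×10⁴ m/s

B does no work; ΔKE = |q|E d.
½mv_f² = ½mv₀² + |q|Ed = ½(4.8×10⁻²⁶)(1.00×10⁴)² + (1.6×10⁻¹⁹)(116)(0.0166) ≈ 2.400×10⁻¹⁸ J + 3.081×10⁻¹⁹ J ≈ 2.708×10⁻¹⁸ J.
v_f = √(2·2.708×10⁻¹⁸/4.8×10⁻²⁶) ≈ 1.06×10⁴ m/s.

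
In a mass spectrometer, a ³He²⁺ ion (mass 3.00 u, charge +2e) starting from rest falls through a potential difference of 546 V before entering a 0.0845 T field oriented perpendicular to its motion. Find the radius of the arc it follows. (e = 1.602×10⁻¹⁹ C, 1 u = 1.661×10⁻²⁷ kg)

Acceleration: |q|V = ½mv² ⇒ v = √(2|q|V/m) = √(2·3.204×10⁻¹⁹·546/4.983×10⁻²⁷) ≈ 2.650×10⁵ m/s.
In the field: r = mv/(|q|B) = (4.983×10⁻²⁷)(2.650×10⁵)/((3.204×10⁻¹⁹)(0.0845)) ≈ 0.0488 m.

r ≈ 0.0488 m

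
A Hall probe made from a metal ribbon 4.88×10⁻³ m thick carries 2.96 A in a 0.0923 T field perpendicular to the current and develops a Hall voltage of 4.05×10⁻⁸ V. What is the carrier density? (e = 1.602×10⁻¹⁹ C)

From V_H = IB/(n e t), n = IB/(V_H e t).
n = (2.96)(0.0923)/((4.05×10⁻⁸)(1.602×10⁻¹⁹)(4.88×10⁻³)) ≈ 8.63×10²⁷ m⁻³.

n ≈ 8.63×10²⁷ m⁻³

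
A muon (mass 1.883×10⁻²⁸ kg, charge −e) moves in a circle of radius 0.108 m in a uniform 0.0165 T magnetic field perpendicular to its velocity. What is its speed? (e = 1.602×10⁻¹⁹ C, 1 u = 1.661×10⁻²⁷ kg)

From |q|vB = mv²/r, v = |q|Br/m.
v = (1.602×10⁻¹⁹)(0.0165)(0.108)/1.883×10⁻²⁸ ≈ 1.52×10⁶ m/s.

v ≈ 1.52×10⁶ m/s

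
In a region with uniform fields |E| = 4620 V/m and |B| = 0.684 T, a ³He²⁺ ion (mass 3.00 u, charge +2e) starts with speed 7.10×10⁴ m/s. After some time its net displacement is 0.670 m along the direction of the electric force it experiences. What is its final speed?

v_f ≈ 6.35×10⁵ m/s

B does no work; ΔKE = |q|E d.
½mv_f² = ½mv₀² + |q|Ed = ½(4.983×10⁻²⁷)(7.10×10⁴)² + (3.204×10⁻¹⁹)(4620)(0.670) ≈ 1.256×10⁻¹⁷ J + 9.918×10⁻¹⁶ J ≈ 1.004×10⁻¹⁵ J.
v_f = √(2·1.004×10⁻¹⁵/4.983×10⁻²⁷) ≈ 6.35×10⁵ m/s.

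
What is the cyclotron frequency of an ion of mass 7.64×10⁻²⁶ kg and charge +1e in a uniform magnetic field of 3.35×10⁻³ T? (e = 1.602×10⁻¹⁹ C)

f = |q|B/(2πm).
f = (1.602×10⁻¹⁹)(3.35×10⁻³)/(2π·7.64×10⁻²⁶) ≈ 1120 Hz.

f ≈ 1120 Hz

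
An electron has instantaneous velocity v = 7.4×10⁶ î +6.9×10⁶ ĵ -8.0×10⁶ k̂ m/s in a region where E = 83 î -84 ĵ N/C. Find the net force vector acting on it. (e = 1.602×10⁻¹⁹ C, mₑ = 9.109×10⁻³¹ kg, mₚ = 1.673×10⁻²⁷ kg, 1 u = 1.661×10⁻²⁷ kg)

Only an electric field acts, so F = qE = (−1.602×10⁻¹⁹ C)·(83.0, -84.0, 0) = (-1.33×10⁻¹⁷, 1.35×10⁻¹⁷, 0) N.

F ≈ (-1.33×10⁻¹⁷, 1.35×10⁻¹⁷, 0) N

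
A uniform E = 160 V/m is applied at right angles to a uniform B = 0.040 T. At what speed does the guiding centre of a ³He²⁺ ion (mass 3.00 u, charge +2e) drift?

The steady drift has the magnetic force balancing the electric force, so v_d = E/B.
v_d = 160/0.040 = 4000 m/s.

v_d ≈ 4000 m/s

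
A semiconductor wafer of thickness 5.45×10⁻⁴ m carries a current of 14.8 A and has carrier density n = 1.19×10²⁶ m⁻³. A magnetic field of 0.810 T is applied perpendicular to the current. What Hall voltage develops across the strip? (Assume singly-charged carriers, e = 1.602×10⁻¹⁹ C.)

V_H ≈ 1.15×10⁻³ V

V_H = IB/(n e t).
V_H = (14.8)(0.810)/((1.19×10²⁶)(1.602×10⁻¹⁹)(5.45×10⁻⁴)) ≈ 1.15×10⁻³ V.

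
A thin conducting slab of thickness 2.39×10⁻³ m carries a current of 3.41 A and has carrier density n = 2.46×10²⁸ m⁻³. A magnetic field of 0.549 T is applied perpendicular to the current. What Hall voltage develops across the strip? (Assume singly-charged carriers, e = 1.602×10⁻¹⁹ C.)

V_H ≈ 1.99×10⁻⁷ V

V_H = IB/(n e t).
V_H = (3.41)(0.549)/((2.46×10²⁸)(1.602×10⁻¹⁹)(2.39×10⁻³)) ≈ 1.99×10⁻⁷ V.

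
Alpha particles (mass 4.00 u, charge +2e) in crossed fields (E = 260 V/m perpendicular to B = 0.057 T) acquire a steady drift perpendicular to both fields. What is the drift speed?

v_d ≈ 4600 m/s

The steady drift has the magnetic force balancing the electric force, so v_d = E/B.
v_d = 260/0.057 = 4600 m/s.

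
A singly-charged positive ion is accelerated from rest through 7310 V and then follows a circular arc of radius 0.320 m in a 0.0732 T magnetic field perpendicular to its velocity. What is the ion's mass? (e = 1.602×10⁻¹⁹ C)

Combine |q|V = ½mv² and r = mv/(|q|B): eliminate v to get m = qB²r²/(2V).
m = (1.602×10⁻¹⁹)(0.0732)²(0.320)²/(2·7310) ≈ 6.01×10⁻²⁷ kg.

m ≈ 6.01×10⁻²⁷ kg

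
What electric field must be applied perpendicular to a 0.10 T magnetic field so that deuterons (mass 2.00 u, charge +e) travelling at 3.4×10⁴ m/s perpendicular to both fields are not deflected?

For straight-line motion qE = qvB, so E = vB.
E = 3.4×10⁴ × 0.10 = 3400 V/m.

E = 3400 V/m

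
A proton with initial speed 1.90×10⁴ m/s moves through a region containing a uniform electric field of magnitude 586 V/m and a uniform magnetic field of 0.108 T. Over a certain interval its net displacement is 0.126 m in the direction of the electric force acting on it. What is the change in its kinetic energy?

The magnetic force is always ⟂ v and does no work; only the electric force changes KE.
ΔKE = F_E · d = |q|E d = (1.602×10⁻¹⁹)(586)(0.126) ≈ 1.18×10⁻¹⁷ J.

ΔKE ≈ 1.18×10⁻¹⁷ J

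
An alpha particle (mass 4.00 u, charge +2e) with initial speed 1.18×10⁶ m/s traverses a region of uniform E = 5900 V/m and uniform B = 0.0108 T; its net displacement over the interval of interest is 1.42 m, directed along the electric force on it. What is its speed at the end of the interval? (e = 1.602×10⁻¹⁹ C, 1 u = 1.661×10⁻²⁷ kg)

v_f ≈ 1.48×10⁶ m/s

B does no work; ΔKE = |q|E d.
½mv_f² = ½mv₀² + |q|Ed = ½(6.644×10⁻²⁷)(1.18×10⁶)² + (3.204×10⁻¹⁹)(5900)(1.42) ≈ 4.626×10⁻¹⁵ J + 2.684×10⁻¹⁵ J ≈ 7.310×10⁻¹⁵ J.
v_f = √(2·7.310×10⁻¹⁵/6.644×10⁻²⁷) ≈ 1.48×10⁶ m/s.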